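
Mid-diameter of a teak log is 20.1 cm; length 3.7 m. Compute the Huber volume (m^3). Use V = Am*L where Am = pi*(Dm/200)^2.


Huber: V = Am * L,  Am = pi*(Dm/200)^2
Am = pi*(20.1/200)^2 = 0.031731 m^2
V = 0.031731*3.7 = 0.1174 m^3

0.1174


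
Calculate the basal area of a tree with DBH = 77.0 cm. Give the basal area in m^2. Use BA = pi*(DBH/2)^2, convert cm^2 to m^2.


Formula: BA = pi * (DBH/2)^2 / 10000  (cm^2 to m^2)
Radius = DBH/2 = 77.0/2 = 38.5 cm
BA = pi * 38.5^2 / 10000
   = 4656.6257 cm^2 / 10000
   = 0.4657 m^2

0.4657


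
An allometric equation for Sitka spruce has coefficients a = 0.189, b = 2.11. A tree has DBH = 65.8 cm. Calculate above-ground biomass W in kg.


Formula: W = a * DBH^b  (allometric power law)
DBH^b = 65.8^2.11 = 6862.0936
W = 0.189 * 6862.0936 = 1296.9 kg

1296.9


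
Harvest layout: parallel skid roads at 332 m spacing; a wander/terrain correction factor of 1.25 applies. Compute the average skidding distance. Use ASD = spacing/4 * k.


Formula: ASD = (spacing / 4) * correction
Uncorrected distance = spacing / 4 = 332 / 4 = 83 m
ASD = 83 * 1.25 = 104 m

104


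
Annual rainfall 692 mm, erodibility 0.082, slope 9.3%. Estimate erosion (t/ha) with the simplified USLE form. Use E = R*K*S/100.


Formula: E = R * K * S / 100  (simplified USLE)
R * K = 692 * 0.082 = 56.744
E = 56.744 * 9.3 / 100 = 5.28 t/ha

5.28


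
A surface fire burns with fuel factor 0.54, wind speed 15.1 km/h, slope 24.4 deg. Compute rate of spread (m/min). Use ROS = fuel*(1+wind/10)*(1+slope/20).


Formula: ROS = fuel * (1 + wind/10) * (1 + slope/20)
Wind factor = 1 + 15.1/10 = 2.51
Slope factor = 1 + 24.4/20 = 2.22
ROS = 0.54 * 2.51 * 2.22 = 3.01 m/min

3.01


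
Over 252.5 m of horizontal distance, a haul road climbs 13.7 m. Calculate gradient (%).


Formula: Gradient = rise / run * 100
Gradient = 13.7 / 252.5 * 100 = 5.4%

5.4


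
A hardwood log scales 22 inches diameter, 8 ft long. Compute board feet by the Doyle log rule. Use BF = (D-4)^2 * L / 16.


Doyle: BF = (D - 4)^2 * L / 16
Adjusted diameter = 22 - 4 = 18 in
(D-4)^2 = 18^2 = 324
BF = 324 * 8 / 16 = 162 BF

162


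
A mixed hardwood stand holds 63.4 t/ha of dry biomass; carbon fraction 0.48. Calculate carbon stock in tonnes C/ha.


Formula: Carbon Stock = Biomass * Carbon Fraction
C = 63.4 t/ha * 0.48
C = 30.4 t C/ha

30.4


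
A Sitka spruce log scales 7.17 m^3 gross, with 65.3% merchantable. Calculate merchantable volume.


Formula: MV = V_total * (merchantable_pct / 100)
Merchantable fraction = 65.3% / 100 = 0.653
MV = 7.17 m^3 * 0.653 = 4.682 m^3

4.682


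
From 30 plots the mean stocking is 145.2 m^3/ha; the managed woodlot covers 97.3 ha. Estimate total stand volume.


Formula: Total Volume = Mean Volume per ha * Total Area
Total Volume = 145.2 m^3/ha * 97.3 ha
Total Volume = 14128 m^3

14128


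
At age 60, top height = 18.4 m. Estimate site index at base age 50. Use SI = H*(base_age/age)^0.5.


Formula: SI = H_dom * (base_age / age)^0.5
Age ratio = 50 / 60 = 0.83333
sqrt(age_ratio) = 0.91287
SI = 18.4 * 0.91287 = 16.8 m

16.8


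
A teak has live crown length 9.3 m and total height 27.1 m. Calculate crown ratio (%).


Formula: Crown Ratio = (Crown Length / Total Height) * 100
CR = (9.3 m / 27.1 m) * 100
CR = 0.3432 * 100 = 34.3%

34.3


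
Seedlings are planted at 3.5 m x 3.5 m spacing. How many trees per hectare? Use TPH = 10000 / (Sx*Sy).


Formula: TPH = 10000 m^2/ha / (spacing_x * spacing_y)
Area per tree = 3.5 m * 3.5 m = 12.25 m^2
TPH = 10000 / 12.25 = 816 trees/ha

816


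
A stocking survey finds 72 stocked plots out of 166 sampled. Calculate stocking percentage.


Formula: Stocking % = stocked plots / total plots * 100
Stocking = 72 / 166 * 100
Stocking = 0.4337 * 100 = 43.4%

43.4


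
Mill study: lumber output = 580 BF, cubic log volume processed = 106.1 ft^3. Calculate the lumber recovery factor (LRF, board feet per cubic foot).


Formula: LRF = Lumber Output (BF) / Log Input (ft^3)
LRF = 580 BF / 106.1 ft^3
LRF = 5.47 BF/ft^3

5.47


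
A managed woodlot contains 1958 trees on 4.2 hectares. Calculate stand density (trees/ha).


Formula: Stand Density = N_trees / Area_ha
Density = 1958 trees / 4.2 ha
Density = 466 trees/ha

466


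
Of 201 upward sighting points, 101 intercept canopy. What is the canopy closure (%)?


Formula: Canopy closure = covered points / total points * 100
Closure = 101 / 201 * 100
Closure = 0.5025 * 100 = 50.2%

50.2


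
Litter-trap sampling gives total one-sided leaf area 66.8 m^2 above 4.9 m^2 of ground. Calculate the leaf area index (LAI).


Formula: LAI = total leaf area / ground area  (dimensionless)
LAI = 66.8 m^2 / 4.9 m^2
LAI = 13.63

13.63


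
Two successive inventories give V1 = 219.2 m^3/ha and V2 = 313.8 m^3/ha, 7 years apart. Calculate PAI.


Formula: PAI = (V_T2 - V_T1) / (T2 - T1)
Volume increment = 313.8 - 219.2 = 94.6 m^3/ha
PAI = 94.6 / 7 = 13.51 m^3/ha/year

13.51


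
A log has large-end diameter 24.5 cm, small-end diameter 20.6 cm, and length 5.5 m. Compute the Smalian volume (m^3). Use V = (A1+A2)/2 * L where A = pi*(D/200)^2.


Smalian: V = (A1 + A2)/2 * L,  A = pi*(D/200)^2
A1 = pi*(24.5/200)^2 = 0.047144 m^2
A2 = pi*(20.6/200)^2 = 0.033329 m^2
V = (0.047144+0.033329)/2*5.5 = 0.2213 m^3

0.2213


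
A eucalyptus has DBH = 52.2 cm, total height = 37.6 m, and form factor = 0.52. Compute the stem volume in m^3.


Formula: V = pi * (DBH/200)^2 * H * ff
Radius = DBH/200 = 52.2/200 = 0.261 m
Radius^2 = 0.261^2 = 0.068121 m^2
V = pi * 0.068121 * 37.6 * 0.52
V = 4.184 m^3

4.184


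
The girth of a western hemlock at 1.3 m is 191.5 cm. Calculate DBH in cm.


Formula: DBH = C / pi
DBH = 191.5 / pi
pi = 3.14159...
DBH = 61.0 cm

61.0


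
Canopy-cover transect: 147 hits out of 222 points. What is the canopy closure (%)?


Formula: Canopy closure = covered points / total points * 100
Closure = 147 / 222 * 100
Closure = 0.6622 * 100 = 66.2%

66.2


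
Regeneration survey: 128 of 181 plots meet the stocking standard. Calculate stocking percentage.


Formula: Stocking % = stocked plots / total plots * 100
Stocking = 128 / 181 * 100
Stocking = 0.7072 * 100 = 70.7%

70.7


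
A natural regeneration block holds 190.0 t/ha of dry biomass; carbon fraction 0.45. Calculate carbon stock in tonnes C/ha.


Formula: Carbon Stock = Biomass * Carbon Fraction
C = 190.0 t/ha * 0.45
C = 85.5 t C/ha

85.5


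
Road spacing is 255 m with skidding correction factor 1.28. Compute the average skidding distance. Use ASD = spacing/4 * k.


Formula: ASD = (spacing / 4) * correction
Uncorrected distance = spacing / 4 = 255 / 4 = 63.75 m
ASD = 63.75 * 1.28 = 82 m

82


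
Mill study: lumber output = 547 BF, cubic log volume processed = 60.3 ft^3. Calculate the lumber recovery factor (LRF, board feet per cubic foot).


Formula: LRF = Lumber Output (BF) / Log Input (ft^3)
LRF = 547 BF / 60.3 ft^3
LRF = 9.07 BF/ft^3

9.07


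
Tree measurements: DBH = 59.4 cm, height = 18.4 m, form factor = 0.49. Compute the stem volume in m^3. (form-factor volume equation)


Formula: V = pi * (DBH/200)^2 * H * ff
Radius = DBH/200 = 59.4/200 = 0.297 m
Radius^2 = 0.297^2 = 0.088209 m^2
V = pi * 0.088209 * 18.4 * 0.49
V = 2.498 m^3

2.498


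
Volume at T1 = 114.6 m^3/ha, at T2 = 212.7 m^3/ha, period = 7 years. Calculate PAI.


Formula: PAI = (V_T2 - V_T1) / (T2 - T1)
Volume increment = 212.7 - 114.6 = 98.1 m^3/ha
PAI = 98.1 / 7 = 14.01 m^3/ha/year

14.01


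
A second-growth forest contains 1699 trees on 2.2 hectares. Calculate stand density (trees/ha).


Formula: Stand Density = N_trees / Area_ha
Density = 1699 trees / 2.2 ha
Density = 772 trees/ha

772


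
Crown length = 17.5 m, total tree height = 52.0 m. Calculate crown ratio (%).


Formula: Crown Ratio = (Crown Length / Total Height) * 100
CR = (17.5 m / 52.0 m) * 100
CR = 0.3365 * 100 = 33.7%

33.7


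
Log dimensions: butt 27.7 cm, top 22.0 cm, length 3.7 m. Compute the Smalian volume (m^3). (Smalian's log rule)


Smalian: V = (A1 + A2)/2 * L,  A = pi*(D/200)^2
A1 = pi*(27.7/200)^2 = 0.060263 m^2
A2 = pi*(22.0/200)^2 = 0.038013 m^2
V = (0.060263+0.038013)/2*3.7 = 0.1818 m^3

0.1818


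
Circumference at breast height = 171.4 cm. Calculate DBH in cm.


Formula: DBH = C / pi
DBH = 171.4 / pi
pi = 3.14159...
DBH = 54.6 cm

54.6


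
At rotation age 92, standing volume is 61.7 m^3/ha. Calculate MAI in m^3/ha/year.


Formula: MAI = Total Volume / Stand Age
MAI = 61.7 m^3/ha / 92 years
MAI = 0.67 m^3/ha/year

0.67


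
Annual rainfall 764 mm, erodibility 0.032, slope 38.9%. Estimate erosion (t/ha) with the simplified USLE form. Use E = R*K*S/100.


Formula: E = R * K * S / 100  (simplified USLE)
R * K = 764 * 0.032 = 24.448
E = 24.448 * 38.9 / 100 = 9.51 t/ha

9.51


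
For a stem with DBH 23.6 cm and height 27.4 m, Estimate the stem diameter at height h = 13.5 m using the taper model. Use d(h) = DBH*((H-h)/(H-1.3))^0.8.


Taper: d(h) = DBH * ((H - h) / (H - 1.3))^0.8
Numerator = H - h = 27.4 - 13.5 = 13.9 m
Denominator = H - 1.3 = 27.4 - 1.3 = 26.1 m
Ratio = 13.9 / 26.1 = 0.53257
d = 23.6 * 0.53257^0.8 = 14.3 cm

14.3


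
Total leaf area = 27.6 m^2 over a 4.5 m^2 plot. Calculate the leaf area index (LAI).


Formula: LAI = total leaf area / ground area  (dimensionless)
LAI = 27.6 m^2 / 4.5 m^2
LAI = 6.13

6.13


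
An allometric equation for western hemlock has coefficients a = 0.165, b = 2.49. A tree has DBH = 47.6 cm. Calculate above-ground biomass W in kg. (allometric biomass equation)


Formula: W = a * DBH^b  (allometric power law)
DBH^b = 47.6^2.49 = 15039.7741
W = 0.165 * 15039.7741 = 2481.6 kg

2481.6


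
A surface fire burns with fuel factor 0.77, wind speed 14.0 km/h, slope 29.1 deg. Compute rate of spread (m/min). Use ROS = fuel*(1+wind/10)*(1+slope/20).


Formula: ROS = fuel * (1 + wind/10) * (1 + slope/20)
Wind factor = 1 + 14.0/10 = 2.4
Slope factor = 1 + 29.1/20 = 2.455
ROS = 0.77 * 2.4 * 2.455 = 4.54 m/min

4.54


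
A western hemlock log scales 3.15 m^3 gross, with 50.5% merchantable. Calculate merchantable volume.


Formula: MV = V_total * (merchantable_pct / 100)
Merchantable fraction = 50.5% / 100 = 0.505
MV = 3.15 m^3 * 0.505 = 1.591 m^3

1.591


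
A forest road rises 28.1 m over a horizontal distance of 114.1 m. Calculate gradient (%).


Formula: Gradient = rise / run * 100
Gradient = 28.1 / 114.1 * 100 = 24.6%

24.6


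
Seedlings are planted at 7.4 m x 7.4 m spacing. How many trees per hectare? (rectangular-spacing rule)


Formula: TPH = 10000 m^2/ha / (spacing_x * spacing_y)
Area per tree = 7.4 m * 7.4 m = 54.76 m^2
TPH = 10000 / 54.76 = 183 trees/ha

183


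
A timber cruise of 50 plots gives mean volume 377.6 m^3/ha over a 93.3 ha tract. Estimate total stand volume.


Formula: Total Volume = Mean Volume per ha * Total Area
Total Volume = 377.6 m^3/ha * 93.3 ha
Total Volume = 35230 m^3

35230


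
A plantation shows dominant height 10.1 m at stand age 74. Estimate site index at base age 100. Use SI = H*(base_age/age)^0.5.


Formula: SI = H_dom * (base_age / age)^0.5
Age ratio = 100 / 74 = 1.35135
sqrt(age_ratio) = 1.16248
SI = 10.1 * 1.16248 = 11.7 m

11.7


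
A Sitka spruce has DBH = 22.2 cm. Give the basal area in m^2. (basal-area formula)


Formula: BA = pi * (DBH/2)^2 / 10000  (cm^2 to m^2)
Radius = DBH/2 = 22.2/2 = 11.1 cm
BA = pi * 11.1^2 / 10000
   = 387.0756 cm^2 / 10000
   = 0.0387 m^2

0.0387


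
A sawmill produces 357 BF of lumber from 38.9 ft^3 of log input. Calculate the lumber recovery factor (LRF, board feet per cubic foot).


Formula: LRF = Lumber Output (BF) / Log Input (ft^3)
LRF = 357 BF / 38.9 ft^3
LRF = 9.18 BF/ft^3

9.18


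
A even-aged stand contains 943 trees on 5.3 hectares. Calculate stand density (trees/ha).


Formula: Stand Density = N_trees / Area_ha
Density = 943 trees / 5.3 ha
Density = 178 trees/ha

178


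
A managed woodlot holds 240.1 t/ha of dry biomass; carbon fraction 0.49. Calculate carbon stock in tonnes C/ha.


Formula: Carbon Stock = Biomass * Carbon Fraction
C = 240.1 t/ha * 0.49
C = 117.6 t C/ha

117.6


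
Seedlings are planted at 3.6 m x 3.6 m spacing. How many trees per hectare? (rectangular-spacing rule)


Formula: TPH = 10000 m^2/ha / (spacing_x * spacing_y)
Area per tree = 3.6 m * 3.6 m = 12.96 m^2
TPH = 10000 / 12.96 = 772 trees/ha

772


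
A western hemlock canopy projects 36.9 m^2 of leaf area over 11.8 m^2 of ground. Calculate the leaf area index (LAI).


Formula: LAI = total leaf area / ground area  (dimensionless)
LAI = 36.9 m^2 / 11.8 m^2
LAI = 3.13

3.13


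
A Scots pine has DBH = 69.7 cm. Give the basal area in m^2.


Formula: BA = pi * (DBH/2)^2 / 10000  (cm^2 to m^2)
Radius = DBH/2 = 69.7/2 = 34.85 cm
BA = pi * 34.85^2 / 10000
   = 3815.535 cm^2 / 10000
   = 0.3816 m^2

0.3816


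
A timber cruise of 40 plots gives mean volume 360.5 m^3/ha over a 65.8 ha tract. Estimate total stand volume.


Formula: Total Volume = Mean Volume per ha * Total Area
Total Volume = 360.5 m^3/ha * 65.8 ha
Total Volume = 23721 m^3

23721


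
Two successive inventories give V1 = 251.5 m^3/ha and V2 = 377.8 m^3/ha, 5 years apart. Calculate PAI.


Formula: PAI = (V_T2 - V_T1) / (T2 - T1)
Volume increment = 377.8 - 251.5 = 126.3 m^3/ha
PAI = 126.3 / 5 = 25.26 m^3/ha/year

25.26


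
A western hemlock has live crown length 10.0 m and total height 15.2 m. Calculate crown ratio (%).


Formula: Crown Ratio = (Crown Length / Total Height) * 100
CR = (10.0 m / 15.2 m) * 100
CR = 0.6579 * 100 = 65.8%

65.8


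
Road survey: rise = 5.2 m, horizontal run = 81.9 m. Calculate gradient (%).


Formula: Gradient = rise / run * 100
Gradient = 5.2 / 81.9 * 100 = 6.3%

6.3


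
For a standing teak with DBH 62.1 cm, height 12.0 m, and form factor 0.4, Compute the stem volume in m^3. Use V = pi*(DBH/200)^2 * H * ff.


Formula: V = pi * (DBH/200)^2 * H * ff
Radius = DBH/200 = 62.1/200 = 0.3105 m
Radius^2 = 0.3105^2 = 0.09641025 m^2
V = pi * 0.09641025 * 12.0 * 0.4
V = 1.454 m^3

1.454


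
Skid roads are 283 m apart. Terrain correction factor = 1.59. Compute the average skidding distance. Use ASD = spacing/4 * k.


Formula: ASD = (spacing / 4) * correction
Uncorrected distance = spacing / 4 = 283 / 4 = 70.75 m
ASD = 70.75 * 1.59 = 112 m

112


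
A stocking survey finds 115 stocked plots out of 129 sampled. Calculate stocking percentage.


Formula: Stocking % = stocked plots / total plots * 100
Stocking = 115 / 129 * 100
Stocking = 0.8915 * 100 = 89.1%

89.1


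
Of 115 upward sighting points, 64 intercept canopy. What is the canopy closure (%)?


Formula: Canopy closure = covered points / total points * 100
Closure = 64 / 115 * 100
Closure = 0.5565 * 100 = 55.7%

55.7


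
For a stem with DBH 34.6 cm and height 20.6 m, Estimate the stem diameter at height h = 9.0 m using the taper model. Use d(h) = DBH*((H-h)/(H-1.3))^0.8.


Taper: d(h) = DBH * ((H - h) / (H - 1.3))^0.8
Numerator = H - h = 20.6 - 9.0 = 11.6 m
Denominator = H - 1.3 = 20.6 - 1.3 = 19.3 m
Ratio = 11.6 / 19.3 = 0.60104
d = 34.6 * 0.60104^0.8 = 23.0 cm

23.0


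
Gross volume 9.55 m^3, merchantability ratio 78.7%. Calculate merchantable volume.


Formula: MV = V_total * (merchantable_pct / 100)
Merchantable fraction = 78.7% / 100 = 0.787
MV = 9.55 m^3 * 0.787 = 7.516 m^3

7.516


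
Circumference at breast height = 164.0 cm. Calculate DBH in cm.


Formula: DBH = C / pi
DBH = 164.0 / pi
pi = 3.14159...
DBH = 52.2 cm

52.2


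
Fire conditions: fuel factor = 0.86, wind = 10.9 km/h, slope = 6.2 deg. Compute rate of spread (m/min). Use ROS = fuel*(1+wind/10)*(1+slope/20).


Formula: ROS = fuel * (1 + wind/10) * (1 + slope/20)
Wind factor = 1 + 10.9/10 = 2.09
Slope factor = 1 + 6.2/20 = 1.31
ROS = 0.86 * 2.09 * 1.31 = 2.35 m/min

2.35


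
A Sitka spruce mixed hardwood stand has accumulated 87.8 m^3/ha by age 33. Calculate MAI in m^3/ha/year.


Formula: MAI = Total Volume / Stand Age
MAI = 87.8 m^3/ha / 33 years
MAI = 2.66 m^3/ha/year

2.66


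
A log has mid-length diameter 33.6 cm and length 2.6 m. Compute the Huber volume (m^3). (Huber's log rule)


Huber: V = Am * L,  Am = pi*(Dm/200)^2
Am = pi*(33.6/200)^2 = 0.088668 m^2
V = 0.088668*2.6 = 0.2305 m^3

0.2305


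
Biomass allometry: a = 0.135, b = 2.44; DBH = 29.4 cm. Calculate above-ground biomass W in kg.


Formula: W = a * DBH^b  (allometric power law)
DBH^b = 29.4^2.44 = 3826.1984
W = 0.135 * 3826.1984 = 516.5 kg

516.5


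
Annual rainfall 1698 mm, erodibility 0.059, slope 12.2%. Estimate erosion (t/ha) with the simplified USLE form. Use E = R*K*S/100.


Formula: E = R * K * S / 100  (simplified USLE)
R * K = 1698 * 0.059 = 100.182
E = 100.182 * 12.2 / 100 = 12.22 t/ha

12.22


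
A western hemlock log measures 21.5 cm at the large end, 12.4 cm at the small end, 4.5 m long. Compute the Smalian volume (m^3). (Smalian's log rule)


Smalian: V = (A1 + A2)/2 * L,  A = pi*(D/200)^2
A1 = pi*(21.5/200)^2 = 0.036305 m^2
A2 = pi*(12.4/200)^2 = 0.012076 m^2
V = (0.036305+0.012076)/2*4.5 = 0.1089 m^3

0.1089


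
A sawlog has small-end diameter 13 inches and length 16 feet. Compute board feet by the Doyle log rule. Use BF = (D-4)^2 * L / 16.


Doyle: BF = (D - 4)^2 * L / 16
Adjusted diameter = 13 - 4 = 9 in
(D-4)^2 = 9^2 = 81
BF = 81 * 16 / 16 = 81 BF

81


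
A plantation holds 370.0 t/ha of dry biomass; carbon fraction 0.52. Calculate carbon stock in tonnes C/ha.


Formula: Carbon Stock = Biomass * Carbon Fraction
C = 370.0 t/ha * 0.52
C = 192.4 t C/ha

192.4


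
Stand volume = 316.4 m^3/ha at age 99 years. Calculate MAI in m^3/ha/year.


Formula: MAI = Total Volume / Stand Age
MAI = 316.4 m^3/ha / 99 years
MAI = 3.2 m^3/ha/year

3.2


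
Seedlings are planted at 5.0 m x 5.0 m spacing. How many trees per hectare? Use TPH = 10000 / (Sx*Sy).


Formula: TPH = 10000 m^2/ha / (spacing_x * spacing_y)
Area per tree = 5.0 m * 5.0 m = 25.0 m^2
TPH = 10000 / 25.0 = 400 trees/ha

400


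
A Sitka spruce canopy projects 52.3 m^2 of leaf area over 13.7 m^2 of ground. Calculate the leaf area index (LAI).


Formula: LAI = total leaf area / ground area  (dimensionless)
LAI = 52.3 m^2 / 13.7 m^2
LAI = 3.82

3.82


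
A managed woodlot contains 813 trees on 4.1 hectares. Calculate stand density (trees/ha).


Formula: Stand Density = N_trees / Area_ha
Density = 813 trees / 4.1 ha
Density = 198 trees/ha

198


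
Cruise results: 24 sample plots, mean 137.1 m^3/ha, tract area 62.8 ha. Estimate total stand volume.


Formula: Total Volume = Mean Volume per ha * Total Area
Total Volume = 137.1 m^3/ha * 62.8 ha
Total Volume = 8610 m^3

8610


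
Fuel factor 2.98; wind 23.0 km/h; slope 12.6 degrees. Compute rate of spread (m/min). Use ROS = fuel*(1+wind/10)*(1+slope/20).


Formula: ROS = fuel * (1 + wind/10) * (1 + slope/20)
Wind factor = 1 + 23.0/10 = 3.3
Slope factor = 1 + 12.6/20 = 1.63
ROS = 2.98 * 3.3 * 1.63 = 16.03 m/min

16.03


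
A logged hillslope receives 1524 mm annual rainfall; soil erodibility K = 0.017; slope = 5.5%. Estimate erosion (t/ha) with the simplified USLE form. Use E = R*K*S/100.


Formula: E = R * K * S / 100  (simplified USLE)
R * K = 1524 * 0.017 = 25.908
E = 25.908 * 5.5 / 100 = 1.42 t/ha

1.42


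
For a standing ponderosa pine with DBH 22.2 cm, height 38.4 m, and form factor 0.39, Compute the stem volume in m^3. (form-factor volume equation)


Formula: V = pi * (DBH/200)^2 * H * ff
Radius = DBH/200 = 22.2/200 = 0.111 m
Radius^2 = 0.111^2 = 0.012321 m^2
V = pi * 0.012321 * 38.4 * 0.39
V = 0.58 m^3

0.58


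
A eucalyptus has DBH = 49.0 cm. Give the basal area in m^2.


Formula: BA = pi * (DBH/2)^2 / 10000  (cm^2 to m^2)
Radius = DBH/2 = 49.0/2 = 24.5 cm
BA = pi * 24.5^2 / 10000
   = 1885.741 cm^2 / 10000
   = 0.1886 m^2

0.1886


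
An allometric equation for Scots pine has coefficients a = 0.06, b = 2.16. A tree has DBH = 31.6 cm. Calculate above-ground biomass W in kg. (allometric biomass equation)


Formula: W = a * DBH^b  (allometric power law)
DBH^b = 31.6^2.16 = 1735.0984
W = 0.06 * 1735.0984 = 104.1 kg

104.1


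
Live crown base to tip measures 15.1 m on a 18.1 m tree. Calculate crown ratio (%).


Formula: Crown Ratio = (Crown Length / Total Height) * 100
CR = (15.1 m / 18.1 m) * 100
CR = 0.8343 * 100 = 83.4%

83.4


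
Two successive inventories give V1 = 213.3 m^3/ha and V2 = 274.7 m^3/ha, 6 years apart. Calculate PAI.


Formula: PAI = (V_T2 - V_T1) / (T2 - T1)
Volume increment = 274.7 - 213.3 = 61.4 m^3/ha
PAI = 61.4 / 6 = 10.23 m^3/ha/year

10.23


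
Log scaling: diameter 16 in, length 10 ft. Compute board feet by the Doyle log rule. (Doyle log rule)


Doyle: BF = (D - 4)^2 * L / 16
Adjusted diameter = 16 - 4 = 12 in
(D-4)^2 = 12^2 = 144
BF = 144 * 10 / 16 = 90 BF

90


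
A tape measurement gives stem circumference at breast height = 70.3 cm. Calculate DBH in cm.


Formula: DBH = C / pi
DBH = 70.3 / pi
pi = 3.14159...
DBH = 22.4 cm

22.4


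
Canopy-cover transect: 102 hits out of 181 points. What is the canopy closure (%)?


Formula: Canopy closure = covered points / total points * 100
Closure = 102 / 181 * 100
Closure = 0.5635 * 100 = 56.4%

56.4


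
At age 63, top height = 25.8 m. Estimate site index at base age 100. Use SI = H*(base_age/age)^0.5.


Formula: SI = H_dom * (base_age / age)^0.5
Age ratio = 100 / 63 = 1.5873
sqrt(age_ratio) = 1.25988
SI = 25.8 * 1.25988 = 32.5 m

32.5


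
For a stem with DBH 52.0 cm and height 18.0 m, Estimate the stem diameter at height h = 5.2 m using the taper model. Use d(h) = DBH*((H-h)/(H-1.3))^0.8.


Taper: d(h) = DBH * ((H - h) / (H - 1.3))^0.8
Numerator = H - h = 18.0 - 5.2 = 12.8 m
Denominator = H - 1.3 = 18.0 - 1.3 = 16.7 m
Ratio = 12.8 / 16.7 = 0.76647
d = 52.0 * 0.76647^0.8 = 42.0 cm

42.0


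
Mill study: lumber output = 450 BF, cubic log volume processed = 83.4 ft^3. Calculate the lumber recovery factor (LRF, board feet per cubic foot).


Formula: LRF = Lumber Output (BF) / Log Input (ft^3)
LRF = 450 BF / 83.4 ft^3
LRF = 5.4 BF/ft^3

5.4


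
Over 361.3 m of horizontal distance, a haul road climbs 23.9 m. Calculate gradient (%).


Formula: Gradient = rise / run * 100
Gradient = 23.9 / 361.3 * 100 = 6.6%

6.6


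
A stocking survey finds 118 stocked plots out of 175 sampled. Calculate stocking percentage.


Formula: Stocking % = stocked plots / total plots * 100
Stocking = 118 / 175 * 100
Stocking = 0.6743 * 100 = 67.4%

67.4


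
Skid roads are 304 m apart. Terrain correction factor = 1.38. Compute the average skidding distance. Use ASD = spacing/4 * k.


Formula: ASD = (spacing / 4) * correction
Uncorrected distance = spacing / 4 = 304 / 4 = 76 m
ASD = 76 * 1.38 = 105 m

105


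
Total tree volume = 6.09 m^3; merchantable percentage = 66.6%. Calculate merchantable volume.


Formula: MV = V_total * (merchantable_pct / 100)
Merchantable fraction = 66.6% / 100 = 0.666
MV = 6.09 m^3 * 0.666 = 4.056 m^3

4.056


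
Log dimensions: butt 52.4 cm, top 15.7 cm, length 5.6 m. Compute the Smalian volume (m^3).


Smalian: V = (A1 + A2)/2 * L,  A = pi*(D/200)^2
A1 = pi*(52.4/200)^2 = 0.215651 m^2
A2 = pi*(15.7/200)^2 = 0.019359 m^2
V = (0.215651+0.019359)/2*5.6 = 0.658 m^3

0.658


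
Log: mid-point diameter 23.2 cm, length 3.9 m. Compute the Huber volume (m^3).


Huber: V = Am * L,  Am = pi*(Dm/200)^2
Am = pi*(23.2/200)^2 = 0.042273 m^2
V = 0.042273*3.9 = 0.1649 m^3

0.1649


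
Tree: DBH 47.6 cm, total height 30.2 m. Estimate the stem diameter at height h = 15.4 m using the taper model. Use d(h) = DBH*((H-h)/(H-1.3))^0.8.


Taper: d(h) = DBH * ((H - h) / (H - 1.3))^0.8
Numerator = H - h = 30.2 - 15.4 = 14.8 m
Denominator = H - 1.3 = 30.2 - 1.3 = 28.9 m
Ratio = 14.8 / 28.9 = 0.51211
d = 47.6 * 0.51211^0.8 = 27.9 cm

27.9


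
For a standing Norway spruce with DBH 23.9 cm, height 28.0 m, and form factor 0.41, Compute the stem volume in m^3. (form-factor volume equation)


Formula: V = pi * (DBH/200)^2 * H * ff
Radius = DBH/200 = 23.9/200 = 0.1195 m
Radius^2 = 0.1195^2 = 0.01428025 m^2
V = pi * 0.01428025 * 28.0 * 0.41
V = 0.515 m^3

0.515


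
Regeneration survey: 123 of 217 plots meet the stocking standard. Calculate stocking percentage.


Formula: Stocking % = stocked plots / total plots * 100
Stocking = 123 / 217 * 100
Stocking = 0.5668 * 100 = 56.7%

56.7


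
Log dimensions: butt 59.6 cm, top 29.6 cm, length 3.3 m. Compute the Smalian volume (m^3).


Smalian: V = (A1 + A2)/2 * L,  A = pi*(D/200)^2
A1 = pi*(59.6/200)^2 = 0.278986 m^2
A2 = pi*(29.6/200)^2 = 0.068813 m^2
V = (0.278986+0.068813)/2*3.3 = 0.5739 m^3

0.5739


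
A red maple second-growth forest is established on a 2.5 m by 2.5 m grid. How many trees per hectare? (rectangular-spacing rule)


Formula: TPH = 10000 m^2/ha / (spacing_x * spacing_y)
Area per tree = 2.5 m * 2.5 m = 6.25 m^2
TPH = 10000 / 6.25 = 1600 trees/ha

1600


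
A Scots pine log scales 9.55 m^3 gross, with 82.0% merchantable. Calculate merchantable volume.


Formula: MV = V_total * (merchantable_pct / 100)
Merchantable fraction = 82.0% / 100 = 0.82
MV = 9.55 m^3 * 0.82 = 7.831 m^3

7.831


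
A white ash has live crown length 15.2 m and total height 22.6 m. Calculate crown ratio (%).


Formula: Crown Ratio = (Crown Length / Total Height) * 100
CR = (15.2 m / 22.6 m) * 100
CR = 0.6726 * 100 = 67.3%

67.3


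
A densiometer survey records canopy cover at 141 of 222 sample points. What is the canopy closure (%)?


Formula: Canopy closure = covered points / total points * 100
Closure = 141 / 222 * 100
Closure = 0.6351 * 100 = 63.5%

63.5


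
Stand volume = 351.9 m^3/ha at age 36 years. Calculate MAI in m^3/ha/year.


Formula: MAI = Total Volume / Stand Age
MAI = 351.9 m^3/ha / 36 years
MAI = 9.78 m^3/ha/year

9.78


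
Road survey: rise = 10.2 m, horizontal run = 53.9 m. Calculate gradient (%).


Formula: Gradient = rise / run * 100
Gradient = 10.2 / 53.9 * 100 = 18.9%

18.9


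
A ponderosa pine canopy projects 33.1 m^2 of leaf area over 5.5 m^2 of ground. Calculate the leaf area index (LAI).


Formula: LAI = total leaf area / ground area  (dimensionless)
LAI = 33.1 m^2 / 5.5 m^2
LAI = 6.02

6.02


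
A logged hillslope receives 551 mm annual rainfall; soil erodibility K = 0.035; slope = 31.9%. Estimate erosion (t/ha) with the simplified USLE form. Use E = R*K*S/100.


Formula: E = R * K * S / 100  (simplified USLE)
R * K = 551 * 0.035 = 19.285
E = 19.285 * 31.9 / 100 = 6.15 t/ha

6.15


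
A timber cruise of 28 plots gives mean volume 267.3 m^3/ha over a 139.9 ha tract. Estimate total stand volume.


Formula: Total Volume = Mean Volume per ha * Total Area
Total Volume = 267.3 m^3/ha * 139.9 ha
Total Volume = 37395 m^3

37395


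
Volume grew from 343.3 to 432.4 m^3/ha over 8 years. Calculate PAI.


Formula: PAI = (V_T2 - V_T1) / (T2 - T1)
Volume increment = 432.4 - 343.3 = 89.1 m^3/ha
PAI = 89.1 / 8 = 11.14 m^3/ha/year

11.14


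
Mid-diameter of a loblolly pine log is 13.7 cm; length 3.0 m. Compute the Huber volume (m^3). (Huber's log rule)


Huber: V = Am * L,  Am = pi*(Dm/200)^2
Am = pi*(13.7/200)^2 = 0.014741 m^2
V = 0.014741*3.0 = 0.0442 m^3

0.0442


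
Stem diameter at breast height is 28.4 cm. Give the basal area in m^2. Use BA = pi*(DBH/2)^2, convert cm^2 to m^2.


Formula: BA = pi * (DBH/2)^2 / 10000  (cm^2 to m^2)
Radius = DBH/2 = 28.4/2 = 14.2 cm
BA = pi * 14.2^2 / 10000
   = 633.4707 cm^2 / 10000
   = 0.0633 m^2

0.0633


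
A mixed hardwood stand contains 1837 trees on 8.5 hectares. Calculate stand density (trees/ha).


Formula: Stand Density = N_trees / Area_ha
Density = 1837 trees / 8.5 ha
Density = 216 trees/ha

216


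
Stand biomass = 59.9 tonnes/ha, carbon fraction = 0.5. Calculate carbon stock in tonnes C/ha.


Formula: Carbon Stock = Biomass * Carbon Fraction
C = 59.9 t/ha * 0.5
C = 30.0 t C/ha

30.0


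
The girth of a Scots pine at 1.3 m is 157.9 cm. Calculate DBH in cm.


Formula: DBH = C / pi
DBH = 157.9 / pi
pi = 3.14159...
DBH = 50.3 cm

50.3


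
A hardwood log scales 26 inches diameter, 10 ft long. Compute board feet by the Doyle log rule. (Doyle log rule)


Doyle: BF = (D - 4)^2 * L / 16
Adjusted diameter = 26 - 4 = 22 in
(D-4)^2 = 22^2 = 484
BF = 484 * 10 / 16 = 303 BF

303


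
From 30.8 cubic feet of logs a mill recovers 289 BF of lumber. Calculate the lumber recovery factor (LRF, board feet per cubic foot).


Formula: LRF = Lumber Output (BF) / Log Input (ft^3)
LRF = 289 BF / 30.8 ft^3
LRF = 9.38 BF/ft^3

9.38


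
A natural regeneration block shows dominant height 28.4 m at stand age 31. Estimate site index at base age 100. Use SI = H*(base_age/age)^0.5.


Formula: SI = H_dom * (base_age / age)^0.5
Age ratio = 100 / 31 = 3.22581
sqrt(age_ratio) = 1.79605
SI = 28.4 * 1.79605 = 51.0 m

51.0


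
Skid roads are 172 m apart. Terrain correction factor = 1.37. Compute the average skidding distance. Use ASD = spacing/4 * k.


Formula: ASD = (spacing / 4) * correction
Uncorrected distance = spacing / 4 = 172 / 4 = 43 m
ASD = 43 * 1.37 = 59 m

59


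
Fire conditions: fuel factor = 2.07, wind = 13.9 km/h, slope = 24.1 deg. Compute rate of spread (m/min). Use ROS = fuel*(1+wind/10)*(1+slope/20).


Formula: ROS = fuel * (1 + wind/10) * (1 + slope/20)
Wind factor = 1 + 13.9/10 = 2.39
Slope factor = 1 + 24.1/20 = 2.205
ROS = 2.07 * 2.39 * 2.205 = 10.91 m/min

10.91


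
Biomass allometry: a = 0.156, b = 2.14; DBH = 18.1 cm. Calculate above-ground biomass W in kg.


Formula: W = a * DBH^b  (allometric power law)
DBH^b = 18.1^2.14 = 491.3966
W = 0.156 * 491.3966 = 76.7 kg

76.7


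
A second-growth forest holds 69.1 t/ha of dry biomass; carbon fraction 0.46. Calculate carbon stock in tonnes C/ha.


Formula: Carbon Stock = Biomass * Carbon Fraction
C = 69.1 t/ha * 0.46
C = 31.8 t C/ha

31.8


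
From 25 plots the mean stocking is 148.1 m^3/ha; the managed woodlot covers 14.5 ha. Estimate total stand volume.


Formula: Total Volume = Mean Volume per ha * Total Area
Total Volume = 148.1 m^3/ha * 14.5 ha
Total Volume = 2147 m^3

2147


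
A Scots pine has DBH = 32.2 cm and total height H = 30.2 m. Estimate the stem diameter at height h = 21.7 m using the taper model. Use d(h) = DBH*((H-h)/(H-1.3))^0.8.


Taper: d(h) = DBH * ((H - h) / (H - 1.3))^0.8
Numerator = H - h = 30.2 - 21.7 = 8.5 m
Denominator = H - 1.3 = 30.2 - 1.3 = 28.9 m
Ratio = 8.5 / 28.9 = 0.29412
d = 32.2 * 0.29412^0.8 = 12.1 cm

12.1


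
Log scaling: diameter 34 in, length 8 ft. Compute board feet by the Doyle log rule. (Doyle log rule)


Doyle: BF = (D - 4)^2 * L / 16
Adjusted diameter = 34 - 4 = 30 in
(D-4)^2 = 30^2 = 900
BF = 900 * 8 / 16 = 450 BF

450


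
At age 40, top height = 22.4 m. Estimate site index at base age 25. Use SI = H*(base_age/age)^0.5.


Formula: SI = H_dom * (base_age / age)^0.5
Age ratio = 25 / 40 = 0.625
sqrt(age_ratio) = 0.79057
SI = 22.4 * 0.79057 = 17.7 m

17.7


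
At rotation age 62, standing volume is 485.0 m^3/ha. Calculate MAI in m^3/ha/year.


Formula: MAI = Total Volume / Stand Age
MAI = 485.0 m^3/ha / 62 years
MAI = 7.82 m^3/ha/year

7.82


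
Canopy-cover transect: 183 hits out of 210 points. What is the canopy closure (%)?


Formula: Canopy closure = covered points / total points * 100
Closure = 183 / 210 * 100
Closure = 0.8714 * 100 = 87.1%

87.1


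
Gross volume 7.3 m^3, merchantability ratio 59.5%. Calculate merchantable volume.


Formula: MV = V_total * (merchantable_pct / 100)
Merchantable fraction = 59.5% / 100 = 0.595
MV = 7.3 m^3 * 0.595 = 4.344 m^3

4.344


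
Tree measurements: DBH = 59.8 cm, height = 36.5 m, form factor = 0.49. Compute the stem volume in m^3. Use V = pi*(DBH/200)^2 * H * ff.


Formula: V = pi * (DBH/200)^2 * H * ff
Radius = DBH/200 = 59.8/200 = 0.299 m
Radius^2 = 0.299^2 = 0.089401 m^2
V = pi * 0.089401 * 36.5 * 0.49
V = 5.023 m^3

5.023


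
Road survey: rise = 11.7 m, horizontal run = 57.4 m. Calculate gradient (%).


Formula: Gradient = rise / run * 100
Gradient = 11.7 / 57.4 * 100 = 20.4%

20.4


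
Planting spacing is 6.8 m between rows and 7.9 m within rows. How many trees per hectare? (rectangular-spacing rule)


Formula: TPH = 10000 m^2/ha / (spacing_x * spacing_y)
Area per tree = 6.8 m * 7.9 m = 53.72 m^2
TPH = 10000 / 53.72 = 186 trees/ha

186


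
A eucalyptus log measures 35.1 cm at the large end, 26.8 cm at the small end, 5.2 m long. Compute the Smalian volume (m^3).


Smalian: V = (A1 + A2)/2 * L,  A = pi*(D/200)^2
A1 = pi*(35.1/200)^2 = 0.096762 m^2
A2 = pi*(26.8/200)^2 = 0.05641 m^2
V = (0.096762+0.05641)/2*5.2 = 0.3982 m^3

0.3982


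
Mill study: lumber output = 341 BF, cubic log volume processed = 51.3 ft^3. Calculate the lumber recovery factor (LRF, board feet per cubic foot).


Formula: LRF = Lumber Output (BF) / Log Input (ft^3)
LRF = 341 BF / 51.3 ft^3
LRF = 6.65 BF/ft^3

6.65


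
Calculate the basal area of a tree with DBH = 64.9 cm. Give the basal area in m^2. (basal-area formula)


Formula: BA = pi * (DBH/2)^2 / 10000  (cm^2 to m^2)
Radius = DBH/2 = 64.9/2 = 32.45 cm
BA = pi * 32.45^2 / 10000
   = 3308.1049 cm^2 / 10000
   = 0.3308 m^2

0.3308


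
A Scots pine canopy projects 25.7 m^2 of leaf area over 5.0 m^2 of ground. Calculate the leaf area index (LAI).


Formula: LAI = total leaf area / ground area  (dimensionless)
LAI = 25.7 m^2 / 5.0 m^2
LAI = 5.14

5.14


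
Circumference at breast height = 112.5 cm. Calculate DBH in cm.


Formula: DBH = C / pi
DBH = 112.5 / pi
pi = 3.14159...
DBH = 35.8 cm

35.8


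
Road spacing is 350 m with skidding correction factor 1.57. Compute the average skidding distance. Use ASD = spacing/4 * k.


Formula: ASD = (spacing / 4) * correction
Uncorrected distance = spacing / 4 = 350 / 4 = 87.5 m
ASD = 87.5 * 1.57 = 137 m

137


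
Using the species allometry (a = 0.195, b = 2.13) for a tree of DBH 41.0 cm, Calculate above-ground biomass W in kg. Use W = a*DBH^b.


Formula: W = a * DBH^b  (allometric power law)
DBH^b = 41.0^2.13 = 2724.1412
W = 0.195 * 2724.1412 = 531.2 kg

531.2


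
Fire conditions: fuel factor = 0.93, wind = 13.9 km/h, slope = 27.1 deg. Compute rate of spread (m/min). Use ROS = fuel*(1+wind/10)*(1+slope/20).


Formula: ROS = fuel * (1 + wind/10) * (1 + slope/20)
Wind factor = 1 + 13.9/10 = 2.39
Slope factor = 1 + 27.1/20 = 2.355
ROS = 0.93 * 2.39 * 2.355 = 5.23 m/min

5.23


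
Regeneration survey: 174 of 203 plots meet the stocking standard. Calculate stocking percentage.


Formula: Stocking % = stocked plots / total plots * 100
Stocking = 174 / 203 * 100
Stocking = 0.8571 * 100 = 85.7%

85.7


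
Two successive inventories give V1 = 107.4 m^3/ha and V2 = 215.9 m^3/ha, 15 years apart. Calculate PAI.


Formula: PAI = (V_T2 - V_T1) / (T2 - T1)
Volume increment = 215.9 - 107.4 = 108.5 m^3/ha
PAI = 108.5 / 15 = 7.23 m^3/ha/year

7.23


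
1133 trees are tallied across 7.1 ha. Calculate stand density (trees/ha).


Formula: Stand Density = N_trees / Area_ha
Density = 1133 trees / 7.1 ha
Density = 160 trees/ha

160


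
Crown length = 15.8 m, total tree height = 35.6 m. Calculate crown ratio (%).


Formula: Crown Ratio = (Crown Length / Total Height) * 100
CR = (15.8 m / 35.6 m) * 100
CR = 0.4438 * 100 = 44.4%

44.4


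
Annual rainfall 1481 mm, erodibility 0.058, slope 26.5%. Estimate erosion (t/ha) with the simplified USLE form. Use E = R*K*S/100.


Formula: E = R * K * S / 100  (simplified USLE)
R * K = 1481 * 0.058 = 85.898
E = 85.898 * 26.5 / 100 = 22.76 t/ha

22.76


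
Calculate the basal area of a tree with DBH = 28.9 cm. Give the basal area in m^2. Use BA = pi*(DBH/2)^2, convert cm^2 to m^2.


Formula: BA = pi * (DBH/2)^2 / 10000  (cm^2 to m^2)
Radius = DBH/2 = 28.9/2 = 14.45 cm
BA = pi * 14.45^2 / 10000
   = 655.9724 cm^2 / 10000
   = 0.0656 m^2

0.0656


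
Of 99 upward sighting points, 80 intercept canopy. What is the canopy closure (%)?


Formula: Canopy closure = covered points / total points * 100
Closure = 80 / 99 * 100
Closure = 0.8081 * 100 = 80.8%

80.8


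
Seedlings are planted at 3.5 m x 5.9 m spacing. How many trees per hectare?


Formula: TPH = 10000 m^2/ha / (spacing_x * spacing_y)
Area per tree = 3.5 m * 5.9 m = 20.65 m^2
TPH = 10000 / 20.65 = 484 trees/ha

484


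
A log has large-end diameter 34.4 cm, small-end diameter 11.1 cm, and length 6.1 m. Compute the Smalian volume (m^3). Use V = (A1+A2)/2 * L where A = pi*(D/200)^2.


Smalian: V = (A1 + A2)/2 * L,  A = pi*(D/200)^2
A1 = pi*(34.4/200)^2 = 0.092941 m^2
A2 = pi*(11.1/200)^2 = 0.009677 m^2
V = (0.092941+0.009677)/2*6.1 = 0.313 m^3

0.313


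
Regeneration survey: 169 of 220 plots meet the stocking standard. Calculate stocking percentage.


Formula: Stocking % = stocked plots / total plots * 100
Stocking = 169 / 220 * 100
Stocking = 0.7682 * 100 = 76.8%

76.8


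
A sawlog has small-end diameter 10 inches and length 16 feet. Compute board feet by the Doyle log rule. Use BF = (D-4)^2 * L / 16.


Doyle: BF = (D - 4)^2 * L / 16
Adjusted diameter = 10 - 4 = 6 in
(D-4)^2 = 6^2 = 36
BF = 36 * 16 / 16 = 36 BF

36


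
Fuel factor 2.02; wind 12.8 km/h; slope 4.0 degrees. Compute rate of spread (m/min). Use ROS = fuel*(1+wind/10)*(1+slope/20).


Formula: ROS = fuel * (1 + wind/10) * (1 + slope/20)
Wind factor = 1 + 12.8/10 = 2.28
Slope factor = 1 + 4.0/20 = 1.2
ROS = 2.02 * 2.28 * 1.2 = 5.53 m/min

5.53


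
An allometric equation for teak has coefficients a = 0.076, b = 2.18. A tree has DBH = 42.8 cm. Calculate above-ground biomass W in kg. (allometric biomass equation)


Formula: W = a * DBH^b  (allometric power law)
DBH^b = 42.8^2.18 = 3602.0308
W = 0.076 * 3602.0308 = 273.8 kg

273.8


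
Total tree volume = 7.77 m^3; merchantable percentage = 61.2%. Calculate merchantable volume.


Formula: MV = V_total * (merchantable_pct / 100)
Merchantable fraction = 61.2% / 100 = 0.612
MV = 7.77 m^3 * 0.612 = 4.755 m^3

4.755


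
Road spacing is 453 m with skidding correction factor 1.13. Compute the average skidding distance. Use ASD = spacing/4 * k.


Formula: ASD = (spacing / 4) * correction
Uncorrected distance = spacing / 4 = 453 / 4 = 113.25 m
ASD = 113.25 * 1.13 = 128 m

128


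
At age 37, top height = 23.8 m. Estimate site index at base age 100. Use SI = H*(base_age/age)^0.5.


Formula: SI = H_dom * (base_age / age)^0.5
Age ratio = 100 / 37 = 2.7027
sqrt(age_ratio) = 1.64399
SI = 23.8 * 1.64399 = 39.1 m

39.1


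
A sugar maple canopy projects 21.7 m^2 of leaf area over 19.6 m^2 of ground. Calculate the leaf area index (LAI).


Formula: LAI = total leaf area / ground area  (dimensionless)
LAI = 21.7 m^2 / 19.6 m^2
LAI = 1.11

1.11


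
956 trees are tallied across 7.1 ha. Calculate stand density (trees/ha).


Formula: Stand Density = N_trees / Area_ha
Density = 956 trees / 7.1 ha
Density = 135 trees/ha

135


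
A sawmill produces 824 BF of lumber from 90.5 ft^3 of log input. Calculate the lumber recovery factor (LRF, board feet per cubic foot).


Formula: LRF = Lumber Output (BF) / Log Input (ft^3)
LRF = 824 BF / 90.5 ft^3
LRF = 9.1 BF/ft^3

9.1


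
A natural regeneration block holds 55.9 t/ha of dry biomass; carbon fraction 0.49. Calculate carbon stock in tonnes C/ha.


Formula: Carbon Stock = Biomass * Carbon Fraction
C = 55.9 t/ha * 0.49
C = 27.4 t C/ha

27.4


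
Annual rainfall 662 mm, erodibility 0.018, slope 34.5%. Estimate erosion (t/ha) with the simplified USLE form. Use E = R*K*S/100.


Formula: E = R * K * S / 100  (simplified USLE)
R * K = 662 * 0.018 = 11.916
E = 11.916 * 34.5 / 100 = 4.11 t/ha

4.11
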